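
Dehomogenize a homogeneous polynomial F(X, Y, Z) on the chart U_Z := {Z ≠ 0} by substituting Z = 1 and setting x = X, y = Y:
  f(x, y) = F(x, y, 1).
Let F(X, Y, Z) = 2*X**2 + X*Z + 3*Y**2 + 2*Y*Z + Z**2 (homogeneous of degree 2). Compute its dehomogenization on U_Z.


f(x, y) = 2*x**2 + x + 3*y**2 + 2*y + 1

On U_Z we set Z = 1. Each monomial c·X^i·Y^j·Z^k in F becomes c·x^i·y^j·1^k = c·x^i·y^j.
Substituting Z = 1: F(X, Y, 1) = 2*x**2 + x + 3*y**2 + 2*y + 1.
Note: deg(f) ≤ deg(F) = 2; strict inequality happens when F is divisible by Z (lost terms).


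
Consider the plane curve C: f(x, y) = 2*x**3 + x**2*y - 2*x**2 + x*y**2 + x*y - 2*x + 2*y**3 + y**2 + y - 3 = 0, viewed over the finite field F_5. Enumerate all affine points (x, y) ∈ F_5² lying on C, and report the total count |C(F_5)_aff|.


Affine F_5-points: {(0, 4), (1, 0), (1, 2), (2, 4), (3, 2), (4, 0)}; count = 6.

For each of the 25 pairs (x, y) ∈ F_5², evaluate f(x, y) mod 5. Record the zeros.
  x = 0: [0↦2, 1↦1, 2↦4, 3↦3, 4↦0]  zeros at y ∈ {4}
  x = 1: [0↦0, 1↦2, 2↦0, 3↦1, 4↦2]  zeros at y ∈ {0, 2}
  x = 2: [0↦1, 1↦3, 2↦3, 3↦3, 4↦0]  zeros at y ∈ {4}
  x = 3: [0↦2, 1↦1, 2↦0, 3↦1, 4↦1]  zeros at y ∈ {2}
  x = 4: [0↦0, 1↦3, 2↦3, 3↦2, 4↦2]  zeros at y ∈ {0}
Collecting zeros: affine points = {(0, 4), (1, 0), (1, 2), (2, 4), (3, 2), (4, 0)}.
Total count |C(F_5)_aff| = 6.


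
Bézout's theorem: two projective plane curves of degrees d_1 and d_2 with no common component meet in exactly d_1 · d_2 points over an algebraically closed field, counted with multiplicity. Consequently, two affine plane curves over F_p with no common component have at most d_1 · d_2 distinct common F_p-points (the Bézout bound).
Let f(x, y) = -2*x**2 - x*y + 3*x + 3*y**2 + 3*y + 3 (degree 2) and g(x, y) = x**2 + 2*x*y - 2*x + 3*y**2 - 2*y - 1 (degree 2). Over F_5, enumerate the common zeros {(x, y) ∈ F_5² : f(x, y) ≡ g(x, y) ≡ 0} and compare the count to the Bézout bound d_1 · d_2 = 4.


Common zeros: {(1, 2), (2, 2)}; count = 2; Bézout bound = 4.

deg(f) = 2, deg(g) = 2, so Bézout bound = 4.
Scan x ∈ F_5. For each x, list the y ∈ F_5 with f(x, y) ≡ 0 and those with g(x, y) ≡ 0 (mod 5); the common zeros in that column are the intersection.
  x = 0: f ≡ 0 at y ∈ ∅; g ≡ 0 at y ∈ {1, 3}; common: ∅.
  x = 1: f ≡ 0 at y ∈ {2, 4}; g ≡ 0 at y ∈ {2, 3}; common: {2}.
  x = 2: f ≡ 0 at y ∈ {1, 2}; g ≡ 0 at y ∈ {2, 4}; common: {2}.
  x = 3: f ≡ 0 at y ∈ ∅; g ≡ 0 at y ∈ ∅; common: ∅.
  x = 4: f ≡ 0 at y ∈ {1}; g ≡ 0 at y ∈ ∅; common: ∅.
Collecting: common zeros = {(1, 2), (2, 2)}, so the count is 2.
Comparison with the Bézout bound: 2 ≤ 4 = deg(f)·deg(g), as expected for curves with no common component (the affine F_5-count falls short of the bound because intersections may lie at infinity, over extension fields, or carry multiplicity).


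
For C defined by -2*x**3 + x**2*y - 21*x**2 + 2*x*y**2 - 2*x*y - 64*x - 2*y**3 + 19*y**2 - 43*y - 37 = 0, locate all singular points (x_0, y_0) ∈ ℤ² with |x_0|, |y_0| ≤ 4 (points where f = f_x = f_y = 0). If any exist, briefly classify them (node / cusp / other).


Singular points: {(-3, 2)}; classification: node.

Compute partial derivatives:
  f_x = -6*x**2 + 2*x*y - 42*x + 2*y**2 - 2*y - 64.
  f_y = x**2 + 4*x*y - 2*x - 6*y**2 + 38*y - 43.
Scan x_0 ∈ {−4, ..., 4}. For each x_0, f_y(x_0, y) is a polynomial in y; find its integer roots y ∈ {−4, ..., 4}, then test f_x and f at those candidates.
  x = -4: f_y(-4, y) = -6*y**2 + 22*y - 19; no integer root y with |y| ≤ 4.
  x = -3: f_y(-3, y) = -6*y**2 + 26*y - 28; vanishes at y ∈ {2}. (-3, 2): f_x = 0, f = 0 — SINGULAR.
  x = -2: f_y(-2, y) = -6*y**2 + 30*y - 35; no integer root y with |y| ≤ 4.
  x = -1: f_y(-1, y) = -6*y**2 + 34*y - 40; vanishes at y ∈ {4}. (-1, 4): f_x = -12 ≠ 0.
  x = 0: f_y(0, y) = -6*y**2 + 38*y - 43; no integer root y with |y| ≤ 4.
  x = 1: f_y(1, y) = -6*y**2 + 42*y - 44; no integer root y with |y| ≤ 4.
  x = 2: f_y(2, y) = -6*y**2 + 46*y - 43; no integer root y with |y| ≤ 4.
  x = 3: f_y(3, y) = -6*y**2 + 50*y - 40; no integer root y with |y| ≤ 4.
  x = 4: f_y(4, y) = -6*y**2 + 54*y - 35; no integer root y with |y| ≤ 4.
Only singular point on the grid: (-3, 2).
Classify: substitute x = -3 + u, y = 2 + v and expand: f = -2*u**3 + u**2*v - u**2 + 2*u*v**2 - 2*v**3 + v**2.
No constant or linear terms (consistent with a singular point). Quadratic part: -u**2 + v**2. Cubic part: -2*u**3 + u**2*v + 2*u*v**2 - 2*v**3.
The quadratic part v**2 - u**2 = (v − u)(v + u) splits into two distinct linear factors, so there are two distinct tangent lines y − 2 = ±(x − -3) — this is a node (ordinary double point).
Classification: node.


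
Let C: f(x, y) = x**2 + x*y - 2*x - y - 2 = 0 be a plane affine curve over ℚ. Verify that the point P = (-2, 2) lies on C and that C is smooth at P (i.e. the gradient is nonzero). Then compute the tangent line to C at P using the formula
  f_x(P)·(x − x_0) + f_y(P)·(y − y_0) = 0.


Tangent line at P: -4*x - 3*y - 2 = 0.

Step 1: f(-2, 2) = 0, so P lies on C.
Step 2: partial derivatives
  f_x(x, y) = 2*x + y - 2, f_y(x, y) = x - 1.
  f_x(P) = -4, f_y(P) = -3 (gradient nonzero, so P is smooth).
Step 3: tangent line at P: -4·(x − -2) + -3·(y − 2) = 0.
Expanding: -4*x - 3*y - 2 = 0.


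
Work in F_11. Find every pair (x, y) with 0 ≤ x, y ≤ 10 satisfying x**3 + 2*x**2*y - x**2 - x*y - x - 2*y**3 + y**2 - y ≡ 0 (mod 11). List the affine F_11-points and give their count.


Affine F_11-points: {(0, 0), (0, 8), (0, 9), (1, 7), (2, 2), (2, 5), (2, 10), (3, 6), (4, 0), (8, 0), (9, 6), (10, 1), (10, 6), (10, 10)}; count = 14.

For each of the 121 pairs (x, y) ∈ F_11², evaluate f(x, y) mod 11. Record the zeros.
  x = 0: [0↦0, 1↦9, 2↦8, 3↦7, 4↦5, 5↦1, 6↦5, 7↦5, 8↦0, 9↦0, 10↦4]  zeros at y ∈ {0, 8, 9}
  x = 1: [0↦10, 1↦9, 2↦9, 3↦9, 4↦8, 5↦5, 6↦10, 7↦0, 8↦7, 9↦8, 10↦2]  zeros at y ∈ {7}
  x = 2: [0↦2, 1↦6, 2↦0, 3↦5, 4↦9, 5↦0, 6↦10, 7↦5, 8↦6, 9↦1, 10↦0]  zeros at y ∈ {2, 5, 10}
  x = 3: [0↦4, 1↦6, 2↦9, 3↦1, 4↦3, 5↦3, 6↦0, 7↦4, 8↦3, 9↦7, 10↦4]  zeros at y ∈ {6}
  x = 4: [0↦0, 1↦4, 2↦9, 3↦3, 4↦7, 5↦9, 6↦8, 7↦3, 8↦4, 9↦10, 10↦9]  zeros at y ∈ {0}
  x = 5: [0↦7, 1↦6, 2↦6, 3↦6, 4↦5, 5↦2, 6↦7, 7↦8, 8↦4, 9↦5, 10↦10]  zeros at y ∈ ∅
  x = 6: [0↦9, 1↦7, 2↦6, 3↦5, 4↦3, 5↦10, 6↦3, 7↦3, 8↦9, 9↦9, 10↦2]  zeros at y ∈ ∅
  x = 7: [0↦1, 1↦2, 2↦4, 3↦6, 4↦7, 5↦6, 6↦2, 7↦5, 8↦3, 9↦6, 10↦2]  zeros at y ∈ ∅
  x = 8: [0↦0, 1↦8, 2↦6, 3↦4, 4↦1, 5↦7, 6↦10, 7↦9, 8↦3, 9↦2, 10↦5]  zeros at y ∈ {0}
  x = 9: [0↦1, 1↦9, 2↦7, 3↦5, 4↦2, 5↦8, 6↦0, 7↦10, 8↦4, 9↦3, 10↦6]  zeros at y ∈ {6}
  x = 10: [0↦10, 1↦0, 2↦2, 3↦4, 4↦5, 5↦4, 6↦0, 7↦3, 8↦1, 9↦4, 10↦0]  zeros at y ∈ {1, 6, 10}
Collecting zeros: affine points = {(0, 0), (0, 8), (0, 9), (1, 7), (2, 2), (2, 5), (2, 10), (3, 6), (4, 0), (8, 0), (9, 6), (10, 1), (10, 6), (10, 10)}.
Total count |C(F_11)_aff| = 14.


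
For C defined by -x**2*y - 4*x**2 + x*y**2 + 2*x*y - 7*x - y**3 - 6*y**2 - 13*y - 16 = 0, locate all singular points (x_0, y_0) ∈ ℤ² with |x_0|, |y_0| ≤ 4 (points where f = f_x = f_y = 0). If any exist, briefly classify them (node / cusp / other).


Singular points: {(-2, -3)}; classification: node.

Compute partial derivatives:
  f_x = -2*x*y - 8*x + y**2 + 2*y - 7.
  f_y = -x**2 + 2*x*y + 2*x - 3*y**2 - 12*y - 13.
Scan x_0 ∈ {−4, ..., 4}. For each x_0, f_y(x_0, y) is a polynomial in y; find its integer roots y ∈ {−4, ..., 4}, then test f_x and f at those candidates.
  x = -4: f_y(-4, y) = -3*y**2 - 20*y - 37; no integer root y with |y| ≤ 4.
  x = -3: f_y(-3, y) = -3*y**2 - 18*y - 28; no integer root y with |y| ≤ 4.
  x = -2: f_y(-2, y) = -3*y**2 - 16*y - 21; vanishes at y ∈ {-3}. (-2, -3): f_x = 0, f = 0 — SINGULAR.
  x = -1: f_y(-1, y) = -3*y**2 - 14*y - 16; vanishes at y ∈ {-2}. (-1, -2): f_x = -3 ≠ 0.
  x = 0: f_y(0, y) = -3*y**2 - 12*y - 13; no integer root y with |y| ≤ 4.
  x = 1: f_y(1, y) = -3*y**2 - 10*y - 12; no integer root y with |y| ≤ 4.
  x = 2: f_y(2, y) = -3*y**2 - 8*y - 13; no integer root y with |y| ≤ 4.
  x = 3: f_y(3, y) = -3*y**2 - 6*y - 16; no integer root y with |y| ≤ 4.
  x = 4: f_y(4, y) = -3*y**2 - 4*y - 21; no integer root y with |y| ≤ 4.
Only singular point on the grid: (-2, -3).
Classify: substitute x = -2 + u, y = -3 + v and expand: f = -u**2*v - u**2 + u*v**2 - v**3 + v**2.
No constant or linear terms (consistent with a singular point). Quadratic part: -u**2 + v**2. Cubic part: -u**2*v + u*v**2 - v**3.
The quadratic part v**2 - u**2 = (v − u)(v + u) splits into two distinct linear factors, so there are two distinct tangent lines y − -3 = ±(x − -2) — this is a node (ordinary double point).
Classification: node.


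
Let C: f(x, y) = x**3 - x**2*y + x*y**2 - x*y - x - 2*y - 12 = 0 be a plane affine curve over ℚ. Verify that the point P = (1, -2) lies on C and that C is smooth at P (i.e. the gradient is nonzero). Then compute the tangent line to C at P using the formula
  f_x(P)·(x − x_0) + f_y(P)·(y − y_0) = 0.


Tangent line at P: 12*x - 8*y - 28 = 0.

Step 1: f(1, -2) = 0, so P lies on C.
Step 2: partial derivatives
  f_x(x, y) = 3*x**2 - 2*x*y + y**2 - y - 1, f_y(x, y) = -x**2 + 2*x*y - x - 2.
  f_x(P) = 12, f_y(P) = -8 (gradient nonzero, so P is smooth).
Step 3: tangent line at P: 12·(x − 1) + -8·(y − -2) = 0.
Expanding: 12*x - 8*y - 28 = 0.


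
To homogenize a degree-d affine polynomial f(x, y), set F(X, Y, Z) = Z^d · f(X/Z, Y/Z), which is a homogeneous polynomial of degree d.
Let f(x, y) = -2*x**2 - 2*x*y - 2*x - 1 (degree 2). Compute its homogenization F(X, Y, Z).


F(X, Y, Z) = -2*X**2 - 2*X*Y - 2*X*Z - Z**2

deg(f) = 2.
Substitute x = X/Z, y = Y/Z into f, then multiply by Z^2.
  monomial -2·x^2·y^0 ↦ -2·X^2·Y^0·Z^0.
  monomial -2·x^1·y^1 ↦ -2·X^1·Y^1·Z^0.
  monomial -2·x^1·y^0 ↦ -2·X^1·Y^0·Z^1.
  monomial -1·x^0·y^0 ↦ -1·X^0·Y^0·Z^2.
Collecting: F(X, Y, Z) = -2*X**2 - 2*X*Y - 2*X*Z - Z**2.


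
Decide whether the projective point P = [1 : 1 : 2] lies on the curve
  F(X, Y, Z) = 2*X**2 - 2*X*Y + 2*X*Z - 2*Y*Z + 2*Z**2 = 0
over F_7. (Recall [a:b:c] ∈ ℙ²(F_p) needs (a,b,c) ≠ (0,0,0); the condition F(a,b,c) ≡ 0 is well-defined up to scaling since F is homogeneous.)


F(1,1,2) ≡ 1 (mod 7); P is NOT on the curve.

Evaluate F(1, 1, 2) term-by-term (mod 7).
  2*X**2 ↦ 2·1·1·1 = 2
  -2*X*Y ↦ -2·1·1·1 = -2
  2*X*Z ↦ 2·1·1·2 = 4
  -2*Y*Z ↦ -2·1·1·2 = -4
  2*Z**2 ↦ 2·1·1·4 = 8
Sum: F(1, 1, 2) = (2) + (-2) + (4) + (-4) + (8) = 8.
Reducing mod 7: 8 ≡ 1 (mod 7).
Since F(a, b, c) ≡ 1 ≠ 0 (mod 7), P does NOT lie on the curve.


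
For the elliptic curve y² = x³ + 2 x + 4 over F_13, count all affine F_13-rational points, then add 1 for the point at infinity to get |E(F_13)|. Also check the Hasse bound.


Affine points = {(0, 2), (0, 11), (2, 4), (2, 9), (5, 3), (5, 10), (7, 6), (7, 7), (8, 5), (8, 8), (9, 6), (9, 7), (10, 6), (10, 7), (12, 1), (12, 12)}; affine count = 16; |E(F_13)| = 17.

Discriminant check: Δ ∝ 4a³ + 27b² = 4·2³ + 27·4² = 4·8 + 27·16 ≡ 9 (mod 13). Nonzero ⇒ E is nonsingular.
For each x ∈ F_13, compute rhs = x³ + 2·x + 4 mod 13, then count y ∈ F_13 with y² ≡ rhs.
  x = 0: rhs = 4, matching y values: 2, 11 (2 points).
  x = 1: rhs = 7, matching y values: none (0 points).
  x = 2: rhs = 3, matching y values: 4, 9 (2 points).
  x = 3: rhs = 11, matching y values: none (0 points).
  x = 4: rhs = 11, matching y values: none (0 points).
  x = 5: rhs = 9, matching y values: 3, 10 (2 points).
  x = 6: rhs = 11, matching y values: none (0 points).
  x = 7: rhs = 10, matching y values: 6, 7 (2 points).
  x = 8: rhs = 12, matching y values: 5, 8 (2 points).
  x = 9: rhs = 10, matching y values: 6, 7 (2 points).
  x = 10: rhs = 10, matching y values: 6, 7 (2 points).
  x = 11: rhs = 5, matching y values: none (0 points).
  x = 12: rhs = 1, matching y values: 1, 12 (2 points).
Total affine count: 16.
Full point count |E(F_13)| = 16 + 1 = 17.
Hasse bound: |17 − (13+1)| = |3| = 3 ≤ 2√13 ≈ 7.2111 ✓.


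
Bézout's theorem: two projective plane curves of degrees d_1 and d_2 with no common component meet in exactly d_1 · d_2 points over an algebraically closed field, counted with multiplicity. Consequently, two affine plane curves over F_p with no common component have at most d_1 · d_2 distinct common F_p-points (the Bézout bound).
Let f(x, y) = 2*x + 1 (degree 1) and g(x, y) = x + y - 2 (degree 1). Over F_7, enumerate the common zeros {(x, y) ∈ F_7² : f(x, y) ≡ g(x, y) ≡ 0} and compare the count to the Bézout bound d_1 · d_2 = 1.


Common zeros: {(3, 6)}; count = 1; Bézout bound = 1.

deg(f) = 1, deg(g) = 1, so Bézout bound = 1.
Scan x ∈ F_7. For each x, list the y ∈ F_7 with f(x, y) ≡ 0 and those with g(x, y) ≡ 0 (mod 7); the common zeros in that column are the intersection.
  x = 0: f ≡ 0 at y ∈ ∅; g ≡ 0 at y ∈ {2}; common: ∅.
  x = 1: f ≡ 0 at y ∈ ∅; g ≡ 0 at y ∈ {1}; common: ∅.
  x = 2: f ≡ 0 at y ∈ ∅; g ≡ 0 at y ∈ {0}; common: ∅.
  x = 3: f ≡ 0 at y ∈ {0, 1, 2, 3, 4, 5, 6}; g ≡ 0 at y ∈ {6}; common: {6}.
  x = 4: f ≡ 0 at y ∈ ∅; g ≡ 0 at y ∈ {5}; common: ∅.
  x = 5: f ≡ 0 at y ∈ ∅; g ≡ 0 at y ∈ {4}; common: ∅.
  x = 6: f ≡ 0 at y ∈ ∅; g ≡ 0 at y ∈ {3}; common: ∅.
Collecting: common zeros = {(3, 6)}, so the count is 1.
Comparison with the Bézout bound: 1 ≤ 1 = deg(f)·deg(g), as expected for curves with no common component (the bound is attained).


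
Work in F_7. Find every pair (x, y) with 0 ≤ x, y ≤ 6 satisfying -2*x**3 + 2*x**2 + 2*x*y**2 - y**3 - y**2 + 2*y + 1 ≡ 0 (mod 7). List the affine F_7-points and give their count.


Affine F_7-points: {(0, 2), (2, 0), (3, 0), (4, 5), (5, 1)}; count = 5.

For each of the 49 pairs (x, y) ∈ F_7², evaluate f(x, y) mod 7. Record the zeros.
  x = 0: [0↦1, 1↦1, 2↦0, 3↦6, 4↦6, 5↦1, 6↦6]  zeros at y ∈ {2}
  x = 1: [0↦1, 1↦3, 2↦1, 3↦3, 4↦3, 5↦2, 6↦1]  zeros at y ∈ ∅
  x = 2: [0↦0, 1↦4, 2↦1, 3↦6, 4↦6, 5↦2, 6↦2]  zeros at y ∈ {0}
  x = 3: [0↦0, 1↦6, 2↦2, 3↦3, 4↦3, 5↦3, 6↦4]  zeros at y ∈ {0}
  x = 4: [0↦3, 1↦4, 2↦6, 3↦3, 4↦3, 5↦0, 6↦2]  zeros at y ∈ {5}
  x = 5: [0↦4, 1↦0, 2↦1, 3↦1, 4↦1, 5↦2, 6↦5]  zeros at y ∈ {1}
  x = 6: [0↦5, 1↦3, 2↦3, 3↦6, 4↦6, 5↦4, 6↦1]  zeros at y ∈ ∅
Collecting zeros: affine points = {(0, 2), (2, 0), (3, 0), (4, 5), (5, 1)}.
Total count |C(F_7)_aff| = 5.


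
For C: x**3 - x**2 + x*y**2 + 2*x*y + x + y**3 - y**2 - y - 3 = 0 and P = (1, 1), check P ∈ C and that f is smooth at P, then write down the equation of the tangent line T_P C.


Tangent line at P: 5*x + 4*y - 9 = 0.

Step 1: f(1, 1) = 0, so P lies on C.
Step 2: partial derivatives
  f_x(x, y) = 3*x**2 - 2*x + y**2 + 2*y + 1, f_y(x, y) = 2*x*y + 2*x + 3*y**2 - 2*y - 1.
  f_x(P) = 5, f_y(P) = 4 (gradient nonzero, so P is smooth).
Step 3: tangent line at P: 5·(x − 1) + 4·(y − 1) = 0.
Expanding: 5*x + 4*y - 9 = 0.


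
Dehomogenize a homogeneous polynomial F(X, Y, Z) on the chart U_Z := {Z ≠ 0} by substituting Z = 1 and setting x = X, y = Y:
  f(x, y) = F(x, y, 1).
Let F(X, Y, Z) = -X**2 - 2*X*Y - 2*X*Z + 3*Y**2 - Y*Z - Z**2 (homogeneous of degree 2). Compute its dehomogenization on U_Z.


f(x, y) = -x**2 - 2*x*y - 2*x + 3*y**2 - y - 1

On U_Z we set Z = 1. Each monomial c·X^i·Y^j·Z^k in F becomes c·x^i·y^j·1^k = c·x^i·y^j.
Substituting Z = 1: F(X, Y, 1) = -x**2 - 2*x*y - 2*x + 3*y**2 - y - 1.
Note: deg(f) ≤ deg(F) = 2; strict inequality happens when F is divisible by Z (lost terms).


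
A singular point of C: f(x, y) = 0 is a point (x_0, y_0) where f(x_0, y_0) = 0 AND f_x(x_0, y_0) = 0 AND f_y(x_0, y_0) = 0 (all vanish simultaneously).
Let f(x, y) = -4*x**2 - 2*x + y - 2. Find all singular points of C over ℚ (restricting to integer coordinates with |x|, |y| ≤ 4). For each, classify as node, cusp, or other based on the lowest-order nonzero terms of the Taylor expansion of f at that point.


No singular points in the scanned grid; C is smooth there.

Compute partial derivatives:
  f_x = -8*x - 2.
  f_y = 1.
f_y = 1 is a nonzero constant, so f_y never vanishes: no point (x, y) can satisfy f = f_x = f_y = 0. In particular no (x, y) ∈ {−4, ..., 4}² is singular; the curve is smooth.


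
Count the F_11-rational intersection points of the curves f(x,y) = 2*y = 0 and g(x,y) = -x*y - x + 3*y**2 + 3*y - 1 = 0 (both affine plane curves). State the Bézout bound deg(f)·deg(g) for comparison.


Common zeros: {(10, 0)}; count = 1; Bézout bound = 2.

deg(f) = 1, deg(g) = 2, so Bézout bound = 2.
Scan x ∈ F_11. For each x, list the y ∈ F_11 with f(x, y) ≡ 0 and those with g(x, y) ≡ 0 (mod 11); the common zeros in that column are the intersection.
  x = 0: f ≡ 0 at y ∈ {0}; g ≡ 0 at y ∈ ∅; common: ∅.
  x = 1: f ≡ 0 at y ∈ {0}; g ≡ 0 at y ∈ ∅; common: ∅.
  x = 2: f ≡ 0 at y ∈ {0}; g ≡ 0 at y ∈ {2, 5}; common: ∅.
  x = 3: f ≡ 0 at y ∈ {0}; g ≡ 0 at y ∈ {4, 7}; common: ∅.
  x = 4: f ≡ 0 at y ∈ {0}; g ≡ 0 at y ∈ ∅; common: ∅.
  x = 5: f ≡ 0 at y ∈ {0}; g ≡ 0 at y ∈ ∅; common: ∅.
  x = 6: f ≡ 0 at y ∈ {0}; g ≡ 0 at y ∈ {3, 9}; common: ∅.
  x = 7: f ≡ 0 at y ∈ {0}; g ≡ 0 at y ∈ ∅; common: ∅.
  x = 8: f ≡ 0 at y ∈ {0}; g ≡ 0 at y ∈ {1, 8}; common: ∅.
  x = 9: f ≡ 0 at y ∈ {0}; g ≡ 0 at y ∈ ∅; common: ∅.
  x = 10: f ≡ 0 at y ∈ {0}; g ≡ 0 at y ∈ {0, 6}; common: {0}.
Collecting: common zeros = {(10, 0)}, so the count is 1.
Comparison with the Bézout bound: 1 ≤ 2 = deg(f)·deg(g), as expected for curves with no common component (the affine F_11-count falls short of the bound because intersections may lie at infinity, over extension fields, or carry multiplicity).


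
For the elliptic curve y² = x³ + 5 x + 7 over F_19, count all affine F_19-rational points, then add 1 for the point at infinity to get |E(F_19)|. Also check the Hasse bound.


Affine points = {(0, 8), (0, 11), (2, 5), (2, 14), (3, 7), (3, 12), (5, 9), (5, 10), (6, 5), (6, 14), (7, 9), (7, 10), (11, 5), (11, 14), (12, 3), (12, 16), (14, 3), (14, 16), (18, 1), (18, 18)}; affine count = 20; |E(F_19)| = 21.

Discriminant check: Δ ∝ 4a³ + 27b² = 4·5³ + 27·7² = 4·125 + 27·49 ≡ 18 (mod 19). Nonzero ⇒ E is nonsingular.
For each x ∈ F_19, compute rhs = x³ + 5·x + 7 mod 19, then count y ∈ F_19 with y² ≡ rhs.
  x = 0: rhs = 7, matching y values: 8, 11 (2 points).
  x = 1: rhs = 13, matching y values: none (0 points).
  x = 2: rhs = 6, matching y values: 5, 14 (2 points).
  x = 3: rhs = 11, matching y values: 7, 12 (2 points).
  x = 4: rhs = 15, matching y values: none (0 points).
  x = 5: rhs = 5, matching y values: 9, 10 (2 points).
  x = 6: rhs = 6, matching y values: 5, 14 (2 points).
  x = 7: rhs = 5, matching y values: 9, 10 (2 points).
  x = 8: rhs = 8, matching y values: none (0 points).
  x = 9: rhs = 2, matching y values: none (0 points).
  x = 10: rhs = 12, matching y values: none (0 points).
  x = 11: rhs = 6, matching y values: 5, 14 (2 points).
  x = 12: rhs = 9, matching y values: 3, 16 (2 points).
  x = 13: rhs = 8, matching y values: none (0 points).
  x = 14: rhs = 9, matching y values: 3, 16 (2 points).
  x = 15: rhs = 18, matching y values: none (0 points).
  x = 16: rhs = 3, matching y values: none (0 points).
  x = 17: rhs = 8, matching y values: none (0 points).
  x = 18: rhs = 1, matching y values: 1, 18 (2 points).
Total affine count: 20.
Full point count |E(F_19)| = 20 + 1 = 21.
Hasse bound: |21 − (19+1)| = |1| = 1 ≤ 2√19 ≈ 8.7178 ✓.


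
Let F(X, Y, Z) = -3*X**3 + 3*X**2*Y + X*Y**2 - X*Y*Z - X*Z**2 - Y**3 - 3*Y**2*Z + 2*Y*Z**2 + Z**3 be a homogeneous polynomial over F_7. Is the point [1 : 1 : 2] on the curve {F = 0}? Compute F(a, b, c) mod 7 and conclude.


F(1,1,2) ≡ 4 (mod 7); P is NOT on the curve.

Evaluate F(1, 1, 2) term-by-term (mod 7).
  -3*X**3 ↦ -3·1·1·1 = -3
  3*X**2*Y ↦ 3·1·1·1 = 3
  X*Y**2 ↦ 1·1·1·1 = 1
  -X*Y*Z ↦ -1·1·1·2 = -2
  -X*Z**2 ↦ -1·1·1·4 = -4
  -Y**3 ↦ -1·1·1·1 = -1
  -3*Y**2*Z ↦ -3·1·1·2 = -6
  2*Y*Z**2 ↦ 2·1·1·4 = 8
  Z**3 ↦ 1·1·1·8 = 8
Sum: F(1, 1, 2) = (-3) + (3) + (1) + (-2) + (-4) + (-1) + (-6) + (8) + (8) = 4.
Reducing mod 7: 4 ≡ 4 (mod 7).
Since F(a, b, c) ≡ 4 ≠ 0 (mod 7), P does NOT lie on the curve.


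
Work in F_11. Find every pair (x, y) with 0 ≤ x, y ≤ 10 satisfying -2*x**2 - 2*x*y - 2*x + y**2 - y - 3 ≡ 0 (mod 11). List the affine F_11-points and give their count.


Affine F_11-points: {(1, 6), (1, 8), (3, 1), (3, 6), (4, 10), (6, 1), (7, 5), (7, 10), (9, 3), (9, 5)}; count = 10.

For each of the 121 pairs (x, y) ∈ F_11², evaluate f(x, y) mod 11. Record the zeros.
  x = 0: [0↦8, 1↦8, 2↦10, 3↦3, 4↦9, 5↦6, 6↦5, 7↦6, 8↦9, 9↦3, 10↦10]  zeros at y ∈ ∅
  x = 1: [0↦4, 1↦2, 2↦2, 3↦4, 4↦8, 5↦3, 6↦0, 7↦10, 8↦0, 9↦3, 10↦8]  zeros at y ∈ {6, 8}
  x = 2: [0↦7, 1↦3, 2↦1, 3↦1, 4↦3, 5↦7, 6↦2, 7↦10, 8↦9, 9↦10, 10↦2]  zeros at y ∈ ∅
  x = 3: [0↦6, 1↦0, 2↦7, 3↦5, 4↦5, 5↦7, 6↦0, 7↦6, 8↦3, 9↦2, 10↦3]  zeros at y ∈ {1, 6}
  x = 4: [0↦1, 1↦4, 2↦9, 3↦5, 4↦3, 5↦3, 6↦5, 7↦9, 8↦4, 9↦1, 10↦0]  zeros at y ∈ {10}
  x = 5: [0↦3, 1↦4, 2↦7, 3↦1, 4↦8, 5↦6, 6↦6, 7↦8, 8↦1, 9↦7, 10↦4]  zeros at y ∈ ∅
  x = 6: [0↦1, 1↦0, 2↦1, 3↦4, 4↦9, 5↦5, 6↦3, 7↦3, 8↦5, 9↦9, 10↦4]  zeros at y ∈ {1}
  x = 7: [0↦6, 1↦3, 2↦2, 3↦3, 4↦6, 5↦0, 6↦7, 7↦5, 8↦5, 9↦7, 10↦0]  zeros at y ∈ {5, 10}
  x = 8: [0↦7, 1↦2, 2↦10, 3↦9, 4↦10, 5↦2, 6↦7, 7↦3, 8↦1, 9↦1, 10↦3]  zeros at y ∈ ∅
  x = 9: [0↦4, 1↦8, 2↦3, 3↦0, 4↦10, 5↦0, 6↦3, 7↦8, 8↦4, 9↦2, 10↦2]  zeros at y ∈ {3, 5}
  x = 10: [0↦8, 1↦10, 2↦3, 3↦9, 4↦6, 5↦5, 6↦6, 7↦9, 8↦3, 9↦10, 10↦8]  zeros at y ∈ ∅
Collecting zeros: affine points = {(1, 6), (1, 8), (3, 1), (3, 6), (4, 10), (6, 1), (7, 5), (7, 10), (9, 3), (9, 5)}.
Total count |C(F_11)_aff| = 10.


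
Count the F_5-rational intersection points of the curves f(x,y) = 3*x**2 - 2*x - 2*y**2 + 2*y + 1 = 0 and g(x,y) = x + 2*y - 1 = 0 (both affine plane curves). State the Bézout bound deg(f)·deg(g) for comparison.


Common zeros: {(2, 2)}; count = 1; Bézout bound = 2.

deg(f) = 2, deg(g) = 1, so Bézout bound = 2.
Scan x ∈ F_5. For each x, list the y ∈ F_5 with f(x, y) ≡ 0 and those with g(x, y) ≡ 0 (mod 5); the common zeros in that column are the intersection.
  x = 0: f ≡ 0 at y ∈ ∅; g ≡ 0 at y ∈ {3}; common: ∅.
  x = 1: f ≡ 0 at y ∈ {3}; g ≡ 0 at y ∈ {0}; common: ∅.
  x = 2: f ≡ 0 at y ∈ {2, 4}; g ≡ 0 at y ∈ {2}; common: {2}.
  x = 3: f ≡ 0 at y ∈ {3}; g ≡ 0 at y ∈ {4}; common: ∅.
  x = 4: f ≡ 0 at y ∈ ∅; g ≡ 0 at y ∈ {1}; common: ∅.
Collecting: common zeros = {(2, 2)}, so the count is 1.
Comparison with the Bézout bound: 1 ≤ 2 = deg(f)·deg(g), as expected for curves with no common component (the affine F_5-count falls short of the bound because intersections may lie at infinity, over extension fields, or carry multiplicity).


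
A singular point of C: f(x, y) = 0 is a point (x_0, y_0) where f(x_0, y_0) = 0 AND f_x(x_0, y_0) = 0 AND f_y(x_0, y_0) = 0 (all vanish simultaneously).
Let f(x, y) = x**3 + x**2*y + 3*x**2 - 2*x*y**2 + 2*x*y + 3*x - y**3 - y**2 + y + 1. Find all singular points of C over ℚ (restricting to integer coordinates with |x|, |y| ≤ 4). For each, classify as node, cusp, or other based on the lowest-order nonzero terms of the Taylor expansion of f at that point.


Singular points: {(-1, 0)}; classification: cusp.

Compute partial derivatives:
  f_x = 3*x**2 + 2*x*y + 6*x - 2*y**2 + 2*y + 3.
  f_y = x**2 - 4*x*y + 2*x - 3*y**2 - 2*y + 1.
Scan x_0 ∈ {−4, ..., 4}. For each x_0, f_y(x_0, y) is a polynomial in y; find its integer roots y ∈ {−4, ..., 4}, then test f_x and f at those candidates.
  x = -4: f_y(-4, y) = -3*y**2 + 14*y + 9; no integer root y with |y| ≤ 4.
  x = -3: f_y(-3, y) = -3*y**2 + 10*y + 4; no integer root y with |y| ≤ 4.
  x = -2: f_y(-2, y) = -3*y**2 + 6*y + 1; no integer root y with |y| ≤ 4.
  x = -1: f_y(-1, y) = -3*y**2 + 2*y; vanishes at y ∈ {0}. (-1, 0): f_x = 0, f = 0 — SINGULAR.
  x = 0: f_y(0, y) = -3*y**2 - 2*y + 1; vanishes at y ∈ {-1}. (0, -1): f_x = -1 ≠ 0.
  x = 1: f_y(1, y) = -3*y**2 - 6*y + 4; no integer root y with |y| ≤ 4.
  x = 2: f_y(2, y) = -3*y**2 - 10*y + 9; no integer root y with |y| ≤ 4.
  x = 3: f_y(3, y) = -3*y**2 - 14*y + 16; no integer root y with |y| ≤ 4.
  x = 4: f_y(4, y) = -3*y**2 - 18*y + 25; no integer root y with |y| ≤ 4.
Only singular point on the grid: (-1, 0).
Classify: substitute x = -1 + u, y = 0 + v and expand: f = u**3 + u**2*v - 2*u*v**2 - v**3 + v**2.
No constant or linear terms (consistent with a singular point). Quadratic part: v**2. Cubic part: u**3 + u**2*v - 2*u*v**2 - v**3.
The quadratic part v**2 is a perfect square, so there is a single (double) tangent line v = 0, i.e. y = 0. Restricting the cubic part to that line (v = 0) leaves u**3 ≠ 0, so f is not divisible by v and the branch is v² ≈ -u**3 to lowest order — this is a cusp.
Classification: cusp.


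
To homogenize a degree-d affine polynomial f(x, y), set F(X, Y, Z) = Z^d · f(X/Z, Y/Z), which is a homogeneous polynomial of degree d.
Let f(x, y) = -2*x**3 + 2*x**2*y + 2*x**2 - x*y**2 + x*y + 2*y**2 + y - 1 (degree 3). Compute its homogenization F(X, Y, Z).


F(X, Y, Z) = -2*X**3 + 2*X**2*Y + 2*X**2*Z - X*Y**2 + X*Y*Z + 2*Y**2*Z + Y*Z**2 - Z**3

deg(f) = 3.
Substitute x = X/Z, y = Y/Z into f, then multiply by Z^3.
  monomial -2·x^3·y^0 ↦ -2·X^3·Y^0·Z^0.
  monomial 2·x^2·y^1 ↦ 2·X^2·Y^1·Z^0.
  monomial 2·x^2·y^0 ↦ 2·X^2·Y^0·Z^1.
  monomial -1·x^1·y^2 ↦ -1·X^1·Y^2·Z^0.
  monomial 1·x^1·y^1 ↦ 1·X^1·Y^1·Z^1.
  monomial 2·x^0·y^2 ↦ 2·X^0·Y^2·Z^1.
  monomial 1·x^0·y^1 ↦ 1·X^0·Y^1·Z^2.
  monomial -1·x^0·y^0 ↦ -1·X^0·Y^0·Z^3.
Collecting: F(X, Y, Z) = -2*X**3 + 2*X**2*Y + 2*X**2*Z - X*Y**2 + X*Y*Z + 2*Y**2*Z + Y*Z**2 - Z**3.


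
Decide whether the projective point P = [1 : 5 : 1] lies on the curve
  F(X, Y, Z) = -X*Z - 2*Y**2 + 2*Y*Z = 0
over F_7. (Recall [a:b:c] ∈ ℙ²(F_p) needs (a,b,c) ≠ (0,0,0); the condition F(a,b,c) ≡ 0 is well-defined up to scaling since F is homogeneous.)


F(1,5,1) ≡ 1 (mod 7); P is NOT on the curve.

Evaluate F(1, 5, 1) term-by-term (mod 7).
  -X*Z ↦ -1·1·1·1 = -1
  -2*Y**2 ↦ -2·1·25·1 = -50
  2*Y*Z ↦ 2·1·5·1 = 10
Sum: F(1, 5, 1) = (-1) + (-50) + (10) = -41.
Reducing mod 7: -41 ≡ 1 (mod 7).
Since F(a, b, c) ≡ 1 ≠ 0 (mod 7), P does NOT lie on the curve.


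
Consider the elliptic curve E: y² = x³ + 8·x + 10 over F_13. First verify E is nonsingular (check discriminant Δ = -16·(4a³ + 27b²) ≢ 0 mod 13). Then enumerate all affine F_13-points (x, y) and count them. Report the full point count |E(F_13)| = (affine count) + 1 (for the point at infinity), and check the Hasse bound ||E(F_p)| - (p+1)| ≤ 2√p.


Affine points = {(0, 6), (0, 7), (3, 3), (3, 10), (6, 1), (6, 12), (8, 1), (8, 12), (11, 5), (11, 8), (12, 1), (12, 12)}; affine count = 12; |E(F_13)| = 13.

Discriminant check: Δ ∝ 4a³ + 27b² = 4·8³ + 27·10² = 4·512 + 27·100 ≡ 3 (mod 13). Nonzero ⇒ E is nonsingular.
For each x ∈ F_13, compute rhs = x³ + 8·x + 10 mod 13, then count y ∈ F_13 with y² ≡ rhs.
  x = 0: rhs = 10, matching y values: 6, 7 (2 points).
  x = 1: rhs = 6, matching y values: none (0 points).
  x = 2: rhs = 8, matching y values: none (0 points).
  x = 3: rhs = 9, matching y values: 3, 10 (2 points).
  x = 4: rhs = 2, matching y values: none (0 points).
  x = 5: rhs = 6, matching y values: none (0 points).
  x = 6: rhs = 1, matching y values: 1, 12 (2 points).
  x = 7: rhs = 6, matching y values: none (0 points).
  x = 8: rhs = 1, matching y values: 1, 12 (2 points).
  x = 9: rhs = 5, matching y values: none (0 points).
  x = 10: rhs = 11, matching y values: none (0 points).
  x = 11: rhs = 12, matching y values: 5, 8 (2 points).
  x = 12: rhs = 1, matching y values: 1, 12 (2 points).
Total affine count: 12.
Full point count |E(F_13)| = 12 + 1 = 13.
Hasse bound: |13 − (13+1)| = |-1| = 1 ≤ 2√13 ≈ 7.2111 ✓.


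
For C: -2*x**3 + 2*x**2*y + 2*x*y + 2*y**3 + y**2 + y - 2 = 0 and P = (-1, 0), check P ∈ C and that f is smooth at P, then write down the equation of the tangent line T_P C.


Tangent line at P: -6*x + y - 6 = 0.

Step 1: f(-1, 0) = 0, so P lies on C.
Step 2: partial derivatives
  f_x(x, y) = -6*x**2 + 4*x*y + 2*y, f_y(x, y) = 2*x**2 + 2*x + 6*y**2 + 2*y + 1.
  f_x(P) = -6, f_y(P) = 1 (gradient nonzero, so P is smooth).
Step 3: tangent line at P: -6·(x − -1) + 1·(y − 0) = 0.
Expanding: -6*x + y - 6 = 0.


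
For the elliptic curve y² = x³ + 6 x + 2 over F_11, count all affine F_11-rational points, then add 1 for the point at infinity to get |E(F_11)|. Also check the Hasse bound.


Affine points = {(1, 3), (1, 8), (2, 0), (3, 5), (3, 6), (5, 5), (5, 6), (6, 1), (6, 10), (8, 1), (8, 10), (9, 2), (9, 9)}; affine count = 13; |E(F_11)| = 14.

Discriminant check: Δ ∝ 4a³ + 27b² = 4·6³ + 27·2² = 4·216 + 27·4 ≡ 4 (mod 11). Nonzero ⇒ E is nonsingular.
For each x ∈ F_11, compute rhs = x³ + 6·x + 2 mod 11, then count y ∈ F_11 with y² ≡ rhs.
  x = 0: rhs = 2, matching y values: none (0 points).
  x = 1: rhs = 9, matching y values: 3, 8 (2 points).
  x = 2: rhs = 0, matching y values: 0 (1 points).
  x = 3: rhs = 3, matching y values: 5, 6 (2 points).
  x = 4: rhs = 2, matching y values: none (0 points).
  x = 5: rhs = 3, matching y values: 5, 6 (2 points).
  x = 6: rhs = 1, matching y values: 1, 10 (2 points).
  x = 7: rhs = 2, matching y values: none (0 points).
  x = 8: rhs = 1, matching y values: 1, 10 (2 points).
  x = 9: rhs = 4, matching y values: 2, 9 (2 points).
  x = 10: rhs = 6, matching y values: none (0 points).
Total affine count: 13.
Full point count |E(F_11)| = 13 + 1 = 14.
Hasse bound: |14 − (11+1)| = |2| = 2 ≤ 2√11 ≈ 6.6332 ✓.


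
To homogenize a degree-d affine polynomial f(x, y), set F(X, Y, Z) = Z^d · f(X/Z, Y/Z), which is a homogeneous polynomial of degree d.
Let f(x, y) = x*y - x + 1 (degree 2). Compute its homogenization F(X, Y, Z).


F(X, Y, Z) = X*Y - X*Z + Z**2

deg(f) = 2.
Substitute x = X/Z, y = Y/Z into f, then multiply by Z^2.
  monomial 1·x^1·y^1 ↦ 1·X^1·Y^1·Z^0.
  monomial -1·x^1·y^0 ↦ -1·X^1·Y^0·Z^1.
  monomial 1·x^0·y^0 ↦ 1·X^0·Y^0·Z^2.
Collecting: F(X, Y, Z) = X*Y - X*Z + Z**2.


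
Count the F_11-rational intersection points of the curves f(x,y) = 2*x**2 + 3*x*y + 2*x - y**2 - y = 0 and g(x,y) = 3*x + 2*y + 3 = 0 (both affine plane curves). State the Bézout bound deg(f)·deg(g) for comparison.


Common zeros: {(1, 8), (10, 0)}; count = 2; Bézout bound = 2.

deg(f) = 2, deg(g) = 1, so Bézout bound = 2.
Scan x ∈ F_11. For each x, list the y ∈ F_11 with f(x, y) ≡ 0 and those with g(x, y) ≡ 0 (mod 11); the common zeros in that column are the intersection.
  x = 0: f ≡ 0 at y ∈ {0, 10}; g ≡ 0 at y ∈ {4}; common: ∅.
  x = 1: f ≡ 0 at y ∈ {5, 8}; g ≡ 0 at y ∈ {8}; common: {8}.
  x = 2: f ≡ 0 at y ∈ ∅; g ≡ 0 at y ∈ {1}; common: ∅.
  x = 3: f ≡ 0 at y ∈ ∅; g ≡ 0 at y ∈ {5}; common: ∅.
  x = 4: f ≡ 0 at y ∈ ∅; g ≡ 0 at y ∈ {9}; common: ∅.
  x = 5: f ≡ 0 at y ∈ ∅; g ≡ 0 at y ∈ {2}; common: ∅.
  x = 6: f ≡ 0 at y ∈ {7, 10}; g ≡ 0 at y ∈ {6}; common: ∅.
  x = 7: f ≡ 0 at y ∈ {4, 5}; g ≡ 0 at y ∈ {10}; common: ∅.
  x = 8: f ≡ 0 at y ∈ {4, 8}; g ≡ 0 at y ∈ {3}; common: ∅.
  x = 9: f ≡ 0 at y ∈ ∅; g ≡ 0 at y ∈ {7}; common: ∅.
  x = 10: f ≡ 0 at y ∈ {0, 7}; g ≡ 0 at y ∈ {0}; common: {0}.
Collecting: common zeros = {(1, 8), (10, 0)}, so the count is 2.
Comparison with the Bézout bound: 2 ≤ 2 = deg(f)·deg(g), as expected for curves with no common component (the bound is attained).


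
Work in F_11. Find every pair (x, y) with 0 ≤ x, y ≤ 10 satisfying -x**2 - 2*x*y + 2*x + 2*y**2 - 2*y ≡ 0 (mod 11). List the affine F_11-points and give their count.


Affine F_11-points: {(0, 0), (0, 1), (2, 0), (2, 3), (3, 2), (5, 3), (6, 2), (6, 5), (8, 4), (8, 5)}; count = 10.

For each of the 121 pairs (x, y) ∈ F_11², evaluate f(x, y) mod 11. Record the zeros.
  x = 0: [0↦0, 1↦0, 2↦4, 3↦1, 4↦2, 5↦7, 6↦5, 7↦7, 8↦2, 9↦1, 10↦4]  zeros at y ∈ {0, 1}
  x = 1: [0↦1, 1↦10, 2↦1, 3↦7, 4↦6, 5↦9, 6↦5, 7↦5, 8↦9, 9↦6, 10↦7]  zeros at y ∈ ∅
  x = 2: [0↦0, 1↦7, 2↦7, 3↦0, 4↦8, 5↦9, 6↦3, 7↦1, 8↦3, 9↦9, 10↦8]  zeros at y ∈ {0, 3}
  x = 3: [0↦8, 1↦2, 2↦0, 3↦2, 4↦8, 5↦7, 6↦10, 7↦6, 8↦6, 9↦10, 10↦7]  zeros at y ∈ {2}
  x = 4: [0↦3, 1↦6, 2↦2, 3↦2, 4↦6, 5↦3, 6↦4, 7↦9, 8↦7, 9↦9, 10↦4]  zeros at y ∈ ∅
  x = 5: [0↦7, 1↦8, 2↦2, 3↦0, 4↦2, 5↦8, 6↦7, 7↦10, 8↦6, 9↦6, 10↦10]  zeros at y ∈ {3}
  x = 6: [0↦9, 1↦8, 2↦0, 3↦7, 4↦7, 5↦0, 6↦8, 7↦9, 8↦3, 9↦1, 10↦3]  zeros at y ∈ {2, 5}
  x = 7: [0↦9, 1↦6, 2↦7, 3↦1, 4↦10, 5↦1, 6↦7, 7↦6, 8↦9, 9↦5, 10↦5]  zeros at y ∈ ∅
  x = 8: [0↦7, 1↦2, 2↦1, 3↦4, 4↦0, 5↦0, 6↦4, 7↦1, 8↦2, 9↦7, 10↦5]  zeros at y ∈ {4, 5}
  x = 9: [0↦3, 1↦7, 2↦4, 3↦5, 4↦10, 5↦8, 6↦10, 7↦5, 8↦4, 9↦7, 10↦3]  zeros at y ∈ ∅
  x = 10: [0↦8, 1↦10, 2↦5, 3↦4, 4↦7, 5↦3, 6↦3, 7↦7, 8↦4, 9↦5, 10↦10]  zeros at y ∈ ∅
Collecting zeros: affine points = {(0, 0), (0, 1), (2, 0), (2, 3), (3, 2), (5, 3), (6, 2), (6, 5), (8, 4), (8, 5)}.
Total count |C(F_11)_aff| = 10.


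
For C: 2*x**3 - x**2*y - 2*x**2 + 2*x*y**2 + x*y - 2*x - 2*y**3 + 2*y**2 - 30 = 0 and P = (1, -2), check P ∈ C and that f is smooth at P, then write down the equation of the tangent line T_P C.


Tangent line at P: 10*x - 40*y - 90 = 0.

Step 1: f(1, -2) = 0, so P lies on C.
Step 2: partial derivatives
  f_x(x, y) = 6*x**2 - 2*x*y - 4*x + 2*y**2 + y - 2, f_y(x, y) = -x**2 + 4*x*y + x - 6*y**2 + 4*y.
  f_x(P) = 10, f_y(P) = -40 (gradient nonzero, so P is smooth).
Step 3: tangent line at P: 10·(x − 1) + -40·(y − -2) = 0.
Expanding: 10*x - 40*y - 90 = 0.


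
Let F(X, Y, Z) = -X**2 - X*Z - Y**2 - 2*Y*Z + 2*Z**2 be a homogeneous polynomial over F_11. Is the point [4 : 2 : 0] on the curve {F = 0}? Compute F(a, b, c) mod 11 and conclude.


F(4,2,0) ≡ 2 (mod 11); P is NOT on the curve.

Evaluate F(4, 2, 0) term-by-term (mod 11).
  -X**2 ↦ -1·16·1·1 = -16
  -X*Z ↦ -1·4·1·0 = 0
  -Y**2 ↦ -1·1·4·1 = -4
  -2*Y*Z ↦ -2·1·2·0 = 0
  2*Z**2 ↦ 2·1·1·0 = 0
Sum: F(4, 2, 0) = (-16) + (0) + (-4) + (0) + (0) = -20.
Reducing mod 11: -20 ≡ 2 (mod 11).
Since F(a, b, c) ≡ 2 ≠ 0 (mod 11), P does NOT lie on the curve.


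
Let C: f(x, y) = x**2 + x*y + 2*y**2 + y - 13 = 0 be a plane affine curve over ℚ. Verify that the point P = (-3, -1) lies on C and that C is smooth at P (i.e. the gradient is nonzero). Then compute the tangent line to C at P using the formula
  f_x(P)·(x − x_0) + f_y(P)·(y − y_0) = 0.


Tangent line at P: -7*x - 6*y - 27 = 0.

Step 1: f(-3, -1) = 0, so P lies on C.
Step 2: partial derivatives
  f_x(x, y) = 2*x + y, f_y(x, y) = x + 4*y + 1.
  f_x(P) = -7, f_y(P) = -6 (gradient nonzero, so P is smooth).
Step 3: tangent line at P: -7·(x − -3) + -6·(y − -1) = 0.
Expanding: -7*x - 6*y - 27 = 0.


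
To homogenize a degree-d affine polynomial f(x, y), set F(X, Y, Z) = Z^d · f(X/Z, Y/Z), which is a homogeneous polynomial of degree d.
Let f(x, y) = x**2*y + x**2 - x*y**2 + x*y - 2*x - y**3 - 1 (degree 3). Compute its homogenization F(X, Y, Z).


F(X, Y, Z) = X**2*Y + X**2*Z - X*Y**2 + X*Y*Z - 2*X*Z**2 - Y**3 - Z**3

deg(f) = 3.
Substitute x = X/Z, y = Y/Z into f, then multiply by Z^3.
  monomial 1·x^2·y^1 ↦ 1·X^2·Y^1·Z^0.
  monomial 1·x^2·y^0 ↦ 1·X^2·Y^0·Z^1.
  monomial -1·x^1·y^2 ↦ -1·X^1·Y^2·Z^0.
  monomial 1·x^1·y^1 ↦ 1·X^1·Y^1·Z^1.
  monomial -2·x^1·y^0 ↦ -2·X^1·Y^0·Z^2.
  monomial -1·x^0·y^3 ↦ -1·X^0·Y^3·Z^0.
  monomial -1·x^0·y^0 ↦ -1·X^0·Y^0·Z^3.
Collecting: F(X, Y, Z) = X**2*Y + X**2*Z - X*Y**2 + X*Y*Z - 2*X*Z**2 - Y**3 - Z**3.


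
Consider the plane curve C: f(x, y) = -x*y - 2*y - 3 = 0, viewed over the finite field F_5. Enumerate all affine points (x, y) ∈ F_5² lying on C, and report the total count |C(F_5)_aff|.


Affine F_5-points: {(0, 1), (1, 4), (2, 3), (4, 2)}; count = 4.

For each of the 25 pairs (x, y) ∈ F_5², evaluate f(x, y) mod 5. Record the zeros.
  x = 0: [0↦2, 1↦0, 2↦3, 3↦1, 4↦4]  zeros at y ∈ {1}
  x = 1: [0↦2, 1↦4, 2↦1, 3↦3, 4↦0]  zeros at y ∈ {4}
  x = 2: [0↦2, 1↦3, 2↦4, 3↦0, 4↦1]  zeros at y ∈ {3}
  x = 3: [0↦2, 1↦2, 2↦2, 3↦2, 4↦2]  zeros at y ∈ ∅
  x = 4: [0↦2, 1↦1, 2↦0, 3↦4, 4↦3]  zeros at y ∈ {2}
Collecting zeros: affine points = {(0, 1), (1, 4), (2, 3), (4, 2)}.
Total count |C(F_5)_aff| = 4.


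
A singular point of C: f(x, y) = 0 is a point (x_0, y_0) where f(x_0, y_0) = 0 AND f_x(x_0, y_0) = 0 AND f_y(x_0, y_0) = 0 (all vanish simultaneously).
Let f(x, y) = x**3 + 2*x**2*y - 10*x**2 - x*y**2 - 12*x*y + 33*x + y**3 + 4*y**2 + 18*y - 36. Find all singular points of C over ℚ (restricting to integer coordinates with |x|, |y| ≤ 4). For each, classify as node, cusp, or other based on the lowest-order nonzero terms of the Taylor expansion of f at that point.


Singular points: {(3, 0)}; classification: node.

Compute partial derivatives:
  f_x = 3*x**2 + 4*x*y - 20*x - y**2 - 12*y + 33.
  f_y = 2*x**2 - 2*x*y - 12*x + 3*y**2 + 8*y + 18.
Scan x_0 ∈ {−4, ..., 4}. For each x_0, f_y(x_0, y) is a polynomial in y; find its integer roots y ∈ {−4, ..., 4}, then test f_x and f at those candidates.
  x = -4: f_y(-4, y) = 3*y**2 + 16*y + 98; no integer root y with |y| ≤ 4.
  x = -3: f_y(-3, y) = 3*y**2 + 14*y + 72; no integer root y with |y| ≤ 4.
  x = -2: f_y(-2, y) = 3*y**2 + 12*y + 50; no integer root y with |y| ≤ 4.
  x = -1: f_y(-1, y) = 3*y**2 + 10*y + 32; no integer root y with |y| ≤ 4.
  x = 0: f_y(0, y) = 3*y**2 + 8*y + 18; no integer root y with |y| ≤ 4.
  x = 1: f_y(1, y) = 3*y**2 + 6*y + 8; no integer root y with |y| ≤ 4.
  x = 2: f_y(2, y) = 3*y**2 + 4*y + 2; no integer root y with |y| ≤ 4.
  x = 3: f_y(3, y) = 3*y**2 + 2*y; vanishes at y ∈ {0}. (3, 0): f_x = 0, f = 0 — SINGULAR.
  x = 4: f_y(4, y) = 3*y**2 + 2; no integer root y with |y| ≤ 4.
Only singular point on the grid: (3, 0).
Classify: substitute x = 3 + u, y = 0 + v and expand: f = u**3 + 2*u**2*v - u**2 - u*v**2 + v**3 + v**2.
No constant or linear terms (consistent with a singular point). Quadratic part: -u**2 + v**2. Cubic part: u**3 + 2*u**2*v - u*v**2 + v**3.
The quadratic part v**2 - u**2 = (v − u)(v + u) splits into two distinct linear factors, so there are two distinct tangent lines y − 0 = ±(x − 3) — this is a node (ordinary double point).
Classification: node.


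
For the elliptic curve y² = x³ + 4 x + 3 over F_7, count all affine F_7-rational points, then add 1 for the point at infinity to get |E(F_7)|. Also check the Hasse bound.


Affine points = {(1, 1), (1, 6), (3, 0), (5, 1), (5, 6)}; affine count = 5; |E(F_7)| = 6.

Discriminant check: Δ ∝ 4a³ + 27b² = 4·4³ + 27·3² = 4·64 + 27·9 ≡ 2 (mod 7). Nonzero ⇒ E is nonsingular.
For each x ∈ F_7, compute rhs = x³ + 4·x + 3 mod 7, then count y ∈ F_7 with y² ≡ rhs.
  x = 0: rhs = 3, matching y values: none (0 points).
  x = 1: rhs = 1, matching y values: 1, 6 (2 points).
  x = 2: rhs = 5, matching y values: none (0 points).
  x = 3: rhs = 0, matching y values: 0 (1 points).
  x = 4: rhs = 6, matching y values: none (0 points).
  x = 5: rhs = 1, matching y values: 1, 6 (2 points).
  x = 6: rhs = 5, matching y values: none (0 points).
Total affine count: 5.
Full point count |E(F_7)| = 5 + 1 = 6.
Hasse bound: |6 − (7+1)| = |-2| = 2 ≤ 2√7 ≈ 5.2915 ✓.
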